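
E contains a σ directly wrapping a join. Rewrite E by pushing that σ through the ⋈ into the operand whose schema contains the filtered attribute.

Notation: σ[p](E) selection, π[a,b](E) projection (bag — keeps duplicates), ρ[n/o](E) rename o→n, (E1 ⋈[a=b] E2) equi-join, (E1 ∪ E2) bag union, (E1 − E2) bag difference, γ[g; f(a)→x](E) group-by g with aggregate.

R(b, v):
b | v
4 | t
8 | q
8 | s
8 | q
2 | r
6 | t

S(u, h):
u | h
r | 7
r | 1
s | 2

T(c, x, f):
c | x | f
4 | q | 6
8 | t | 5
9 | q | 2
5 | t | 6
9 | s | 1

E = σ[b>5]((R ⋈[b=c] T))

σ filters on b, owned by the left side.
E' = (σ[b>5](R) ⋈[b=c] T)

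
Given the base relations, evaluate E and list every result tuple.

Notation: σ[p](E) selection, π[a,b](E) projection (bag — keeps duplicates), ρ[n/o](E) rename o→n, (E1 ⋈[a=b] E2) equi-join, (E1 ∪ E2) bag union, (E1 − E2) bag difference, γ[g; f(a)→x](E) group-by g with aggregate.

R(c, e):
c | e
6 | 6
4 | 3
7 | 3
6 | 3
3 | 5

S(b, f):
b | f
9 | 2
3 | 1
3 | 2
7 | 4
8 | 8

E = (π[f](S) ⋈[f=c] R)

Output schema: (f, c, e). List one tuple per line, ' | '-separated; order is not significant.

Subexpression sizes:
  S → 5
  π[f](S) → 5
  R → 5
  (π[f](S) ⋈[f=c] R) → 1

== RESULT ==
f | c | e
4 | 4 | 3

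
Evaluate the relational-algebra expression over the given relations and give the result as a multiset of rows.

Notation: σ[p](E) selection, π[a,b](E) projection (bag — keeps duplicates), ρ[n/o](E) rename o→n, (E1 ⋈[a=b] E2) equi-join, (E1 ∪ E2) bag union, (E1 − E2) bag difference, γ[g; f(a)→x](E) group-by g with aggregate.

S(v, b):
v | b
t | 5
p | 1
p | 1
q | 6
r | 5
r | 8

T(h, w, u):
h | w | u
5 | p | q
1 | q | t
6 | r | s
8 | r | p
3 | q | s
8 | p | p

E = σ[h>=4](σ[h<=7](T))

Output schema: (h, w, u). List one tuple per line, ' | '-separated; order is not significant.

Per-node cardinality:
  T → 6
  σ[h<=7](T) → 4
  σ[h>=4](σ[h<=7](T)) → 2

== RESULT ==
h | w | u
5 | p | q
6 | r | s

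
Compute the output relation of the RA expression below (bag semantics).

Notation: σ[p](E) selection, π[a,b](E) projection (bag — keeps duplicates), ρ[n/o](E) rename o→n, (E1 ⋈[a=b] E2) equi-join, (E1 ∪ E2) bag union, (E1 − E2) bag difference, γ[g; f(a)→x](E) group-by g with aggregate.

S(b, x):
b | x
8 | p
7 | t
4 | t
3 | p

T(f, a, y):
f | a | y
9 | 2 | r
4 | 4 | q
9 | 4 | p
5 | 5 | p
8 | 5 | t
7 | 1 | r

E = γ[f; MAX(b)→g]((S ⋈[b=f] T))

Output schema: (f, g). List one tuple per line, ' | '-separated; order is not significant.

Per-node cardinality:
  S → 4
  T → 6
  (S ⋈[b=f] T) → 3
  γ[f; MAX(b)→g]((S ⋈[b=f] T)) → 3

== RESULT ==
f | g
4 | 4
7 | 7
8 | 8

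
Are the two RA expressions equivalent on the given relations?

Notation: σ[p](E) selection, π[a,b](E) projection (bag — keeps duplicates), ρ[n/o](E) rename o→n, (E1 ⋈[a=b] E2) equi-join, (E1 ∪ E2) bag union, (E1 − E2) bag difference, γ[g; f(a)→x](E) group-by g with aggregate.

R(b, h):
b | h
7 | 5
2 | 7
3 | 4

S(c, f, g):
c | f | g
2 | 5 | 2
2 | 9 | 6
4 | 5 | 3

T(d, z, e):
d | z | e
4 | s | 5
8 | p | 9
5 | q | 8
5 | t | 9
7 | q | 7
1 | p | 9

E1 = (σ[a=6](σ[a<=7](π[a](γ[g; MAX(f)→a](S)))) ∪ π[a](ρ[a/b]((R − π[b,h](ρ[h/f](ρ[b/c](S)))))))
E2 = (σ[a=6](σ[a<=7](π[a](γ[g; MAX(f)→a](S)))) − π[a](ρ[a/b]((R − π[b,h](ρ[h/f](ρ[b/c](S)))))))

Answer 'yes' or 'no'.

E1 subexpression sizes:
  S → 3
  γ[g; MAX(f)→a](S) → 3
  π[a](γ[g; MAX(f)→a](S)) → 3
  σ[a<=7](π[a](γ[g; MAX(f)→a](S))) → 2
  σ[a=6](σ[a<=7](π[a](γ[g; MAX(f)→a](S)))) → 0
  R → 3
  S → 3
  ρ[b/c](S) → 3
  ρ[h/f](ρ[b/c](S)) → 3
  π[b,h](ρ[h/f](ρ[b/c](S))) → 3
  (R − π[b,h](ρ[h/f](ρ[b/c](S)))) → 3
  ρ[a/b]((R − π[b,h](ρ[h/f](ρ[b/c](S))))) → 3
  π[a](ρ[a/b]((R − π[b,h](ρ[h/f](ρ[b/c](S)))))) → 3
  (σ[a=6](σ[a<=7](π[a](γ[g; MAX(f)→a](S)))) ∪ π[a](ρ[a/b]((R − π[b,h](ρ[h/f](ρ[b/c](S))))))) → 3
E2 subexpression sizes:
  S → 3
  γ[g; MAX(f)→a](S) → 3
  π[a](γ[g; MAX(f)→a](S)) → 3
  σ[a<=7](π[a](γ[g; MAX(f)→a](S))) → 2
  σ[a=6](σ[a<=7](π[a](γ[g; MAX(f)→a](S)))) → 0
  R → 3
  S → 3
  ρ[b/c](S) → 3
  ρ[h/f](ρ[b/c](S)) → 3
  π[b,h](ρ[h/f](ρ[b/c](S))) → 3
  (R − π[b,h](ρ[h/f](ρ[b/c](S)))) → 3
  ρ[a/b]((R − π[b,h](ρ[h/f](ρ[b/c](S))))) → 3
  π[a](ρ[a/b]((R − π[b,h](ρ[h/f](ρ[b/c](S)))))) → 3
  (σ[a=6](σ[a<=7](π[a](γ[g; MAX(f)→a](S)))) − π[a](ρ[a/b]((R − π[b,h](ρ[h/f](ρ[b/c](S))))))) → 0

E1 result:
a
2
3
7
E2 result:
a
(0 rows)
Witness: (7,) appears 1× in E1 but 0× in E2.

no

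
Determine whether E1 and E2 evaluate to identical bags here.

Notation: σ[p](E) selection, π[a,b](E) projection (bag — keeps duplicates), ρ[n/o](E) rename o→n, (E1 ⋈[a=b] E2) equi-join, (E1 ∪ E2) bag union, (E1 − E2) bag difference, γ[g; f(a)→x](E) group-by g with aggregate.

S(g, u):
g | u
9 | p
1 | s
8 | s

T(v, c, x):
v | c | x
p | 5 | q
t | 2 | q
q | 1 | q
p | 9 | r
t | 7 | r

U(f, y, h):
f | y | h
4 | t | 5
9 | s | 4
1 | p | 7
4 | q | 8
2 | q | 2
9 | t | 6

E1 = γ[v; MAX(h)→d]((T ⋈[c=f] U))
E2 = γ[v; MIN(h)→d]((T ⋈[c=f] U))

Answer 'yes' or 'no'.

E1 subexpression sizes:
  T → 5
  U → 6
  (T ⋈[c=f] U) → 4
  γ[v; MAX(h)→d]((T ⋈[c=f] U)) → 3
E2 subexpression sizes:
  T → 5
  U → 6
  (T ⋈[c=f] U) → 4
  γ[v; MIN(h)→d]((T ⋈[c=f] U)) → 3

E1 result:
v | d
p | 6
q | 7
t | 2
E2 result:
v | d
p | 4
q | 7
t | 2
Witness: ('p', 6) appears 1× in E1 but 0× in E2.

no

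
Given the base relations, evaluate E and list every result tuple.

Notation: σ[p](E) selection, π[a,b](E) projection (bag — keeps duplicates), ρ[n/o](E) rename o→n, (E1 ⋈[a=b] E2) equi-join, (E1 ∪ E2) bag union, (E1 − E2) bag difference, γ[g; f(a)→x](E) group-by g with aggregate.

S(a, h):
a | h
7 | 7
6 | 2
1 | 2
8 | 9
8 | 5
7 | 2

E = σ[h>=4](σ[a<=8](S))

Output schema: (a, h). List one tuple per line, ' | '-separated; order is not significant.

Row counts bottom-up:
  S → 6
  σ[a<=8](S) → 6
  σ[h>=4](σ[a<=8](S)) → 3

== RESULT ==
a | h
7 | 7
8 | 5
8 | 9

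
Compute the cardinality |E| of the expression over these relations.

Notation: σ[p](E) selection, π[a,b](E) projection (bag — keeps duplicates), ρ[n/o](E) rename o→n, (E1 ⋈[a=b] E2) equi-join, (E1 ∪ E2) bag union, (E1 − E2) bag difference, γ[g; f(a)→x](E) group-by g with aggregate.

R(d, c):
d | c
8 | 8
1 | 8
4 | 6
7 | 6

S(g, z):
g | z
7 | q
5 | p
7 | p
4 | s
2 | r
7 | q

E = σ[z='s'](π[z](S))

Stepwise |·|:
  S → 6
  π[z](S) → 6
  σ[z='s'](π[z](S)) → 1

|E| = 1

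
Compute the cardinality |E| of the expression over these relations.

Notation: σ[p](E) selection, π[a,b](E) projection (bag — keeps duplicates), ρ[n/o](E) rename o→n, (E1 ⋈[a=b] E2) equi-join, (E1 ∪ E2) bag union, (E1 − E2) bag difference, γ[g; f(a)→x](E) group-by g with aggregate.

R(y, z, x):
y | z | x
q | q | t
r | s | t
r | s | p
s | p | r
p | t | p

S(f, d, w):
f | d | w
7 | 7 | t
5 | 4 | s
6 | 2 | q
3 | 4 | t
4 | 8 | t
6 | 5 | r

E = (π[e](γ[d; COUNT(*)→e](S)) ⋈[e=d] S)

Subexpression sizes:
  S → 6
  γ[d; COUNT(*)→e](S) → 5
  π[e](γ[d; COUNT(*)→e](S)) → 5
  S → 6
  (π[e](γ[d; COUNT(*)→e](S)) ⋈[e=d] S) → 1

|E| = 1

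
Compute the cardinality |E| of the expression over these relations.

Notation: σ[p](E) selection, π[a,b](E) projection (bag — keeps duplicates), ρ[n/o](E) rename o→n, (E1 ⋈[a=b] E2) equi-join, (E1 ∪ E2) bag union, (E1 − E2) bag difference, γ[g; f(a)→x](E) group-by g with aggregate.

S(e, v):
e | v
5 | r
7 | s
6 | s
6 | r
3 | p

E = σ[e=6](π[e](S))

Row counts bottom-up:
  S → 5
  π[e](S) → 5
  σ[e=6](π[e](S)) → 2

|E| = 2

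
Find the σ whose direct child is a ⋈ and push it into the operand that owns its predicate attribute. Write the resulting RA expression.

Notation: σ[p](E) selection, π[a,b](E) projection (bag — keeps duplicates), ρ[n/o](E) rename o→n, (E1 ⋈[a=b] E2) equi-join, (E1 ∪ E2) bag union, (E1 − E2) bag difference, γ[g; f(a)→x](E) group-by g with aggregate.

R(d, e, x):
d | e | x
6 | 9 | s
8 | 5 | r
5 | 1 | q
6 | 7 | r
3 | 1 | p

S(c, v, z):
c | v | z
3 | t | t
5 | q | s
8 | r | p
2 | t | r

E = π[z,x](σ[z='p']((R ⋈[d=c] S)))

σ filters on z, owned by the right side.
E' = π[z,x]((R ⋈[d=c] σ[z='p'](S)))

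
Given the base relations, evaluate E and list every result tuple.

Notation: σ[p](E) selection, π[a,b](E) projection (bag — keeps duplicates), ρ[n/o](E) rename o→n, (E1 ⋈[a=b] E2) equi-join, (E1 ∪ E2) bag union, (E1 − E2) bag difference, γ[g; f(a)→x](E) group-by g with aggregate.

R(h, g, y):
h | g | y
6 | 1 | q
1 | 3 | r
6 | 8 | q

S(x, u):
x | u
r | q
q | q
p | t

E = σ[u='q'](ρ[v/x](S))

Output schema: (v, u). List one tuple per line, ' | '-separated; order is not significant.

Stepwise |·|:
  S → 3
  ρ[v/x](S) → 3
  σ[u='q'](ρ[v/x](S)) → 2

== RESULT ==
v | u
q | q
r | q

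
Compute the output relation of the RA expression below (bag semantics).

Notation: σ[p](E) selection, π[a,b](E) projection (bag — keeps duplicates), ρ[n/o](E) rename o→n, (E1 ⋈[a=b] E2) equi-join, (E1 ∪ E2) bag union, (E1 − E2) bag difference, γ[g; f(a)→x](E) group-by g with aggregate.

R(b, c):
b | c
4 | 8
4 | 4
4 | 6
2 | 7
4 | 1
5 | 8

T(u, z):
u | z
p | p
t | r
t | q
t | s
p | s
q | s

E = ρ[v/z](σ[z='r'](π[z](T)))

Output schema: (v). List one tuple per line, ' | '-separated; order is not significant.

Row counts bottom-up:
  T → 6
  π[z](T) → 6
  σ[z='r'](π[z](T)) → 1
  ρ[v/z](σ[z='r'](π[z](T))) → 1

== RESULT ==
v
r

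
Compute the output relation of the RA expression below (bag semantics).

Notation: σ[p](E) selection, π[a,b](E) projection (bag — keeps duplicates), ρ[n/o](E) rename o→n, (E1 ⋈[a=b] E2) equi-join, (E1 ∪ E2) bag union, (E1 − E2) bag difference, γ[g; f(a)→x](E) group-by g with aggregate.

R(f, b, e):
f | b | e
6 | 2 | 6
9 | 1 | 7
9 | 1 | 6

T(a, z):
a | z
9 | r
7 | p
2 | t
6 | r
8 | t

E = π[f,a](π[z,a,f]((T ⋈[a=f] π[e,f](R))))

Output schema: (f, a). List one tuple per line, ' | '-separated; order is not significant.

Subexpression sizes:
  T → 5
  R → 3
  π[e,f](R) → 3
  (T ⋈[a=f] π[e,f](R)) → 3
  π[z,a,f]((T ⋈[a=f] π[e,f](R))) → 3
  π[f,a](π[z,a,f]((T ⋈[a=f] π[e,f](R)))) → 3

== RESULT ==
f | a
6 | 6
9 | 9
9 | 9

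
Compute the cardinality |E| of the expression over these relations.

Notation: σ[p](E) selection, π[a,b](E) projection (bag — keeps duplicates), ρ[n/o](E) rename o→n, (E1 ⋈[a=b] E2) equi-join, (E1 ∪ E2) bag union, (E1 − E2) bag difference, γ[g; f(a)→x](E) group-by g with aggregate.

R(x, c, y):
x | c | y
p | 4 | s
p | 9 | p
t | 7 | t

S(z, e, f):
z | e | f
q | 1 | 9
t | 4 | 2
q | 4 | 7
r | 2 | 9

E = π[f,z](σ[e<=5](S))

Row counts bottom-up:
  S → 4
  σ[e<=5](S) → 4
  π[f,z](σ[e<=5](S)) → 4

|E| = 4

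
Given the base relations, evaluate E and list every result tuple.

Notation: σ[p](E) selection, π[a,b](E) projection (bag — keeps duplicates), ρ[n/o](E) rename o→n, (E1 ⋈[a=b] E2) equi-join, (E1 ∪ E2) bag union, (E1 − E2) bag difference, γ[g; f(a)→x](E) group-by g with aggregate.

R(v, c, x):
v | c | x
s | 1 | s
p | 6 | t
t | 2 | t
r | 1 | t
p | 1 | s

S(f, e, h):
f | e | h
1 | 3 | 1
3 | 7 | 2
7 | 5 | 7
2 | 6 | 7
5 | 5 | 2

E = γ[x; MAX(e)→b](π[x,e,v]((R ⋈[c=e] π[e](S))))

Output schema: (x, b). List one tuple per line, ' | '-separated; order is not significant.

Row counts bottom-up:
  R → 5
  S → 5
  π[e](S) → 5
  (R ⋈[c=e] π[e](S)) → 1
  π[x,e,v]((R ⋈[c=e] π[e](S))) → 1
  γ[x; MAX(e)→b](π[x,e,v]((R ⋈[c=e] π[e](S)))) → 1

== RESULT ==
x | b
t | 6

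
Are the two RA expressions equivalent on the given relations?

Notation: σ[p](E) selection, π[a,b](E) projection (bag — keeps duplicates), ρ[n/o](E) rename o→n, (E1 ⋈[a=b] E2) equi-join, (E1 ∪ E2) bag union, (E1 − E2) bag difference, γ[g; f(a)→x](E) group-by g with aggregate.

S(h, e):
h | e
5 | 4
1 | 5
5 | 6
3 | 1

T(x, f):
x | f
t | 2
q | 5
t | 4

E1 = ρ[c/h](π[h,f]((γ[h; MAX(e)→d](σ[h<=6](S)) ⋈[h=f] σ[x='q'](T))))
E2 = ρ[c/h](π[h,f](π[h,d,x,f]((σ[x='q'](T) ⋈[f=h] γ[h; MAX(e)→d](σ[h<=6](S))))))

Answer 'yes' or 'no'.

E1 stepwise |·|:
  S → 4
  σ[h<=6](S) → 4
  γ[h; MAX(e)→d](σ[h<=6](S)) → 3
  T → 3
  σ[x='q'](T) → 1
  (γ[h; MAX(e)→d](σ[h<=6](S)) ⋈[h=f] σ[x='q'](T)) → 1
  π[h,f]((γ[h; MAX(e)→d](σ[h<=6](S)) ⋈[h=f] σ[x='q'](T))) → 1
  ρ[c/h](π[h,f]((γ[h; MAX(e)→d](σ[h<=6](S)) ⋈[h=f] σ[x='q'](T)))) → 1
E2 stepwise |·|:
  T → 3
  σ[x='q'](T) → 1
  S → 4
  σ[h<=6](S) → 4
  γ[h; MAX(e)→d](σ[h<=6](S)) → 3
  (σ[x='q'](T) ⋈[f=h] γ[h; MAX(e)→d](σ[h<=6](S))) → 1
  π[h,d,x,f]((σ[x='q'](T) ⋈[f=h] γ[h; MAX(e)→d](σ[h<=6](S)))) → 1
  π[h,f](π[h,d,x,f]((σ[x='q'](T) ⋈[f=h] γ[h; MAX(e)→d](σ[h<=6](S))))) → 1
  ρ[c/h](π[h,f](π[h,d,x,f]((σ[x='q'](T) ⋈[f=h] γ[h; MAX(e)→d](σ[h<=6](S)))))) → 1

E1 and E2 produce the same multiset:
c | f
5 | 5

yes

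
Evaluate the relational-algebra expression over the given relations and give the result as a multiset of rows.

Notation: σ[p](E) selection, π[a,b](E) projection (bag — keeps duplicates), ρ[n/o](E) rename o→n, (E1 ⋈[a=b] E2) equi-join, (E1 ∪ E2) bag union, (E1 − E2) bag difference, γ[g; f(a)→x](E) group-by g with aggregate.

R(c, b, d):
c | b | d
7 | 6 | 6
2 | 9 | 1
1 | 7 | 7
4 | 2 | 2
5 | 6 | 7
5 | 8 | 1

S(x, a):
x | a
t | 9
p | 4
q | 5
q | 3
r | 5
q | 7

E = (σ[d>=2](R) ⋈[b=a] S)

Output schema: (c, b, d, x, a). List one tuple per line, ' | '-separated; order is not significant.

Stepwise |·|:
  R → 6
  σ[d>=2](R) → 4
  S → 6
  (σ[d>=2](R) ⋈[b=a] S) → 1

== RESULT ==
c | b | d | x | a
1 | 7 | 7 | q | 7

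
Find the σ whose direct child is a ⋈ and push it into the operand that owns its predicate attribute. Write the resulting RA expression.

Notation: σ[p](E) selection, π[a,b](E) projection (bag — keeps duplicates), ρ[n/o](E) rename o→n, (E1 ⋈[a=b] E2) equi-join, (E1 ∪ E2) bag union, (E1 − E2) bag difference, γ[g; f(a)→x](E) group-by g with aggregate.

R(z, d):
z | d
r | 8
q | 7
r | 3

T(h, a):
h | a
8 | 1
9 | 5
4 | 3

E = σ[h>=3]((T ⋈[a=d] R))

σ filters on h, owned by the left side.
E' = (σ[h>=3](T) ⋈[a=d] R)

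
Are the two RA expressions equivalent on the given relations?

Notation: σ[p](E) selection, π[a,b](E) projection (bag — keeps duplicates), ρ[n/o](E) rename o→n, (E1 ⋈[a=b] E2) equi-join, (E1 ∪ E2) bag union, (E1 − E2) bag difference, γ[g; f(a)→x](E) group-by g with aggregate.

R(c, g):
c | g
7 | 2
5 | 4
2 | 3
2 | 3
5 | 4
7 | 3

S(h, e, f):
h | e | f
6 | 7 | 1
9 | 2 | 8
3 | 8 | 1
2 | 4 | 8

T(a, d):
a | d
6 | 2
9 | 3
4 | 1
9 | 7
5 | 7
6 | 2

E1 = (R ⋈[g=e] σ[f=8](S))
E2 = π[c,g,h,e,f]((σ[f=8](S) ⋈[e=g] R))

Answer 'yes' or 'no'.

E1 per-node cardinality:
  R → 6
  S → 4
  σ[f=8](S) → 2
  (R ⋈[g=e] σ[f=8](S)) → 3
E2 per-node cardinality:
  S → 4
  σ[f=8](S) → 2
  R → 6
  (σ[f=8](S) ⋈[e=g] R) → 3
  π[c,g,h,e,f]((σ[f=8](S) ⋈[e=g] R)) → 3

E1 and E2 produce the same multiset:
c | g | h | e | f
5 | 4 | 2 | 4 | 8
5 | 4 | 2 | 4 | 8
7 | 2 | 9 | 2 | 8

yes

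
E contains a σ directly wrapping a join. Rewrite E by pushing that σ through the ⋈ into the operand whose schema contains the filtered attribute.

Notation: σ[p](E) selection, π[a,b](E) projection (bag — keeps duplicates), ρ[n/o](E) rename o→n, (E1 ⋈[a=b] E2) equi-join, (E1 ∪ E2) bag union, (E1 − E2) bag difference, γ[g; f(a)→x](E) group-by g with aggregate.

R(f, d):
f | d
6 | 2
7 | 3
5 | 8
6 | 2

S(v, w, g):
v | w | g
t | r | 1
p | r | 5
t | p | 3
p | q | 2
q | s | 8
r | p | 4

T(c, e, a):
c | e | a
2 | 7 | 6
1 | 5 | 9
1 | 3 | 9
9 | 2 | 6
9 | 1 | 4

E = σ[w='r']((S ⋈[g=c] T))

σ filters on w, owned by the left side.
E' = (σ[w='r'](S) ⋈[g=c] T)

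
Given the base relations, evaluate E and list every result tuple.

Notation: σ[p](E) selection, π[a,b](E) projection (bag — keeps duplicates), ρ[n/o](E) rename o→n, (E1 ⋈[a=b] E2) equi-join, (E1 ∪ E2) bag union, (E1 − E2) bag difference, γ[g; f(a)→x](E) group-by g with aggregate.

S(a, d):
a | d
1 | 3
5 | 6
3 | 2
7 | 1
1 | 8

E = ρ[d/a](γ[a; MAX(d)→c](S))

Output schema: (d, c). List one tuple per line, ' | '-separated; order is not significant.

Row counts bottom-up:
  S → 5
  γ[a; MAX(d)→c](S) → 4
  ρ[d/a](γ[a; MAX(d)→c](S)) → 4

== RESULT ==
d | c
1 | 8
3 | 2
5 | 6
7 | 1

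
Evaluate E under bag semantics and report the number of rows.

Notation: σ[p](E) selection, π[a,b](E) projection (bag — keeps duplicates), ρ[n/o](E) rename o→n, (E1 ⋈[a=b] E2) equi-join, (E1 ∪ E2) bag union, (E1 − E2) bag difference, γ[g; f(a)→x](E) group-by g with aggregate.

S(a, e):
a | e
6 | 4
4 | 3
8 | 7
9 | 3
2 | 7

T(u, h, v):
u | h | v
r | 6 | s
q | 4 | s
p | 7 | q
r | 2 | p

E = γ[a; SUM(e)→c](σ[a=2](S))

Subexpression sizes:
  S → 5
  σ[a=2](S) → 1
  γ[a; SUM(e)→c](σ[a=2](S)) → 1

|E| = 1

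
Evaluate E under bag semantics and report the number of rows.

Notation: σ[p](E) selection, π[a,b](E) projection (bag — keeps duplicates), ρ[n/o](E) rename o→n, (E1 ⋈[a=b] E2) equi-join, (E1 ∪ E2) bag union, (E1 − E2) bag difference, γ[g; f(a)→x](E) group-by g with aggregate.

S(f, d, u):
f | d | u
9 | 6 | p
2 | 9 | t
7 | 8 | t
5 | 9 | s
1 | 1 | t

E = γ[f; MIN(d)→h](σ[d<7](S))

Row counts bottom-up:
  S → 5
  σ[d<7](S) → 2
  γ[f; MIN(d)→h](σ[d<7](S)) → 2

|E| = 2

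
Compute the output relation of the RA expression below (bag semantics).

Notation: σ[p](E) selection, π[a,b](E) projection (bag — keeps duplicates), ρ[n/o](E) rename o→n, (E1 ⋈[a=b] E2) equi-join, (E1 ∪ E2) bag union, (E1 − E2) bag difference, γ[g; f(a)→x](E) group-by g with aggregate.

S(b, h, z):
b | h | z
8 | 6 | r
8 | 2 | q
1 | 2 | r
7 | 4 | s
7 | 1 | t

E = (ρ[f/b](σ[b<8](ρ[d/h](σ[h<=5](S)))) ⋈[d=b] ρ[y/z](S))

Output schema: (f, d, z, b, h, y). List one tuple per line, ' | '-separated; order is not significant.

Subexpression sizes:
  S → 5
  σ[h<=5](S) → 4
  ρ[d/h](σ[h<=5](S)) → 4
  σ[b<8](ρ[d/h](σ[h<=5](S))) → 3
  ρ[f/b](σ[b<8](ρ[d/h](σ[h<=5](S)))) → 3
  S → 5
  ρ[y/z](S) → 5
  (ρ[f/b](σ[b<8](ρ[d/h](σ[h<=5](S)))) ⋈[d=b] ρ[y/z](S)) → 1

== RESULT ==
f | d | z | b | h | y
7 | 1 | t | 1 | 2 | r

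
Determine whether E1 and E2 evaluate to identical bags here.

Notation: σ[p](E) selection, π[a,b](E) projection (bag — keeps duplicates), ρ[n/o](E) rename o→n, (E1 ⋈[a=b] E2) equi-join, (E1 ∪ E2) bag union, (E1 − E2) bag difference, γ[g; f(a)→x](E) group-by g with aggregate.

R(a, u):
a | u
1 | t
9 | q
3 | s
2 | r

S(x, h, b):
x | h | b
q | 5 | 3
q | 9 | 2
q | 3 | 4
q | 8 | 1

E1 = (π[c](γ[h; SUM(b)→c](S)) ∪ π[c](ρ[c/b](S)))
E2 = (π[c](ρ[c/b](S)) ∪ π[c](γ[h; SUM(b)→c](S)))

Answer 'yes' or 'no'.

E1 stepwise |·|:
  S → 4
  γ[h; SUM(b)→c](S) → 4
  π[c](γ[h; SUM(b)→c](S)) → 4
  S → 4
  ρ[c/b](S) → 4
  π[c](ρ[c/b](S)) → 4
  (π[c](γ[h; SUM(b)→c](S)) ∪ π[c](ρ[c/b](S))) → 8
E2 stepwise |·|:
  S → 4
  ρ[c/b](S) → 4
  π[c](ρ[c/b](S)) → 4
  S → 4
  γ[h; SUM(b)→c](S) → 4
  π[c](γ[h; SUM(b)→c](S)) → 4
  (π[c](ρ[c/b](S)) ∪ π[c](γ[h; SUM(b)→c](S))) → 8

E1 and E2 produce the same multiset:
c
1
1
2
2
3
3
4
4

yes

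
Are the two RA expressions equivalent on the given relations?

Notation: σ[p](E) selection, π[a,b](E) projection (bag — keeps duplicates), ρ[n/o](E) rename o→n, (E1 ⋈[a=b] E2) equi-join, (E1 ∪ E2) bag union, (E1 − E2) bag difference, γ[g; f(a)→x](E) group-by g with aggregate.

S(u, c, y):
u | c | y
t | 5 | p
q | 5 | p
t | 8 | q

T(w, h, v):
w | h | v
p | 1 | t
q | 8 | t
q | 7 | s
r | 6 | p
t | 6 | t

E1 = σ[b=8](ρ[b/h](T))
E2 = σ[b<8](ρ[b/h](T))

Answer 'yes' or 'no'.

E1 per-node cardinality:
  T → 5
  ρ[b/h](T) → 5
  σ[b=8](ρ[b/h](T)) → 1
E2 per-node cardinality:
  T → 5
  ρ[b/h](T) → 5
  σ[b<8](ρ[b/h](T)) → 4

E1 result:
w | b | v
q | 8 | t
E2 result:
w | b | v
p | 1 | t
q | 7 | s
r | 6 | p
t | 6 | t
Witness: ('q', 8, 't') appears 1× in E1 but 0× in E2.

no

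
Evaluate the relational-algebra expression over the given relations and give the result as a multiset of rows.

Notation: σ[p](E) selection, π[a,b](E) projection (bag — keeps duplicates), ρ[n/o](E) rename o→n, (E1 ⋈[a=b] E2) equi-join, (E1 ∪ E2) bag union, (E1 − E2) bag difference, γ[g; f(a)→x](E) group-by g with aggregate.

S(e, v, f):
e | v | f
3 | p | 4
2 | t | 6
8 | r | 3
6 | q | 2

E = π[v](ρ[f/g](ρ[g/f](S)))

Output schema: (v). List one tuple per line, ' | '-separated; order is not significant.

Per-node cardinality:
  S → 4
  ρ[g/f](S) → 4
  ρ[f/g](ρ[g/f](S)) → 4
  π[v](ρ[f/g](ρ[g/f](S))) → 4

== RESULT ==
v
p
q
r
t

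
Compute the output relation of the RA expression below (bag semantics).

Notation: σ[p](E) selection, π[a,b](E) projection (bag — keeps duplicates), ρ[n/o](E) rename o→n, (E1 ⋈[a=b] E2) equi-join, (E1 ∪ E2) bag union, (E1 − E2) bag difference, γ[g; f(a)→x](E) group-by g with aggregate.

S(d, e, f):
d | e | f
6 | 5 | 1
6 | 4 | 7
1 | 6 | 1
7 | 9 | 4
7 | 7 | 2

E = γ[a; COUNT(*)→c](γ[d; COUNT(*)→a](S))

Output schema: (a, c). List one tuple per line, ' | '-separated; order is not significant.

Per-node cardinality:
  S → 5
  γ[d; COUNT(*)→a](S) → 3
  γ[a; COUNT(*)→c](γ[d; COUNT(*)→a](S)) → 2

== RESULT ==
a | c
1 | 1
2 | 2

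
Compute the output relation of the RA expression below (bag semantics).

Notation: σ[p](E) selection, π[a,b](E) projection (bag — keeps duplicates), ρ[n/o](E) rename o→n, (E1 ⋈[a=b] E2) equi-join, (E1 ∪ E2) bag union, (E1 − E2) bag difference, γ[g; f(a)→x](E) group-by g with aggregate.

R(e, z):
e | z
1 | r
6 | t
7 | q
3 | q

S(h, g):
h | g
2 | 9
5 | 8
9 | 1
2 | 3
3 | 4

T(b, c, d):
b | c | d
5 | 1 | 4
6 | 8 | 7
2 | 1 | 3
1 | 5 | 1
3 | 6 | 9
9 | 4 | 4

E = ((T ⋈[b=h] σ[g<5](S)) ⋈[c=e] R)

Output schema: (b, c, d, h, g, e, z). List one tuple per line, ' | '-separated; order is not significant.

Subexpression sizes:
  T → 6
  S → 5
  σ[g<5](S) → 3
  (T ⋈[b=h] σ[g<5](S)) → 3
  R → 4
  ((T ⋈[b=h] σ[g<5](S)) ⋈[c=e] R) → 2

== RESULT ==
b | c | d | h | g | e | z
2 | 1 | 3 | 2 | 3 | 1 | r
3 | 6 | 9 | 3 | 4 | 6 | t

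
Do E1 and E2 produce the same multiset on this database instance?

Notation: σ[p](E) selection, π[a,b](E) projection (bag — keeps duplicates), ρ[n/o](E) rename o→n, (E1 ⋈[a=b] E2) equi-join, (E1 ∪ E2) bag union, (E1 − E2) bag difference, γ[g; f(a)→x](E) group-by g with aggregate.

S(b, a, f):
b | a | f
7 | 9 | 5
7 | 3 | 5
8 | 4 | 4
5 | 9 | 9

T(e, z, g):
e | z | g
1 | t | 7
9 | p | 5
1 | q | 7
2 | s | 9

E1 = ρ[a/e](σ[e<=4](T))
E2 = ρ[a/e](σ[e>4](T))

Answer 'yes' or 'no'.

E1 subexpression sizes:
  T → 4
  σ[e<=4](T) → 3
  ρ[a/e](σ[e<=4](T)) → 3
E2 subexpression sizes:
  T → 4
  σ[e>4](T) → 1
  ρ[a/e](σ[e>4](T)) → 1

E1 result:
a | z | g
1 | q | 7
1 | t | 7
2 | s | 9
E2 result:
a | z | g
9 | p | 5
Witness: (2, 's', 9) appears 1× in E1 but 0× in E2.

no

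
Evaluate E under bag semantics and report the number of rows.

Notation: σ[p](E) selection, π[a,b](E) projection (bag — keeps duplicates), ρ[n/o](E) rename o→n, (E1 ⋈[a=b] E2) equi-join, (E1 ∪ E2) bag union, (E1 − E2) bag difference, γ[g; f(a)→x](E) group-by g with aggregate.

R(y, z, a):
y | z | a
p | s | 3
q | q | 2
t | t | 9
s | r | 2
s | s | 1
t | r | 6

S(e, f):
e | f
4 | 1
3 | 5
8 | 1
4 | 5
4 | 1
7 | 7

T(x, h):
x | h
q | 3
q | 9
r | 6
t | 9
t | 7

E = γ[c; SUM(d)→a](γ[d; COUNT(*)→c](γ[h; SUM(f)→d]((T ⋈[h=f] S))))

Subexpression sizes:
  T → 5
  S → 6
  (T ⋈[h=f] S) → 1
  γ[h; SUM(f)→d]((T ⋈[h=f] S)) → 1
  γ[d; COUNT(*)→c](γ[h; SUM(f)→d]((T ⋈[h=f] S))) → 1
  γ[c; SUM(d)→a](γ[d; COUNT(*)→c](γ[h; SUM(f)→d]((T ⋈[h=f] S)))) → 1

|E| = 1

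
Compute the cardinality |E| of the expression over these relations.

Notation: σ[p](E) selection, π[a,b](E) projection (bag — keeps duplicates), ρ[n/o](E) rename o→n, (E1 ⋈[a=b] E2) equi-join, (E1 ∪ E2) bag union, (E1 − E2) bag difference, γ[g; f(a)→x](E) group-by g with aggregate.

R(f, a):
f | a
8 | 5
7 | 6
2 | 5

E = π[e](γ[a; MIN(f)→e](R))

Per-node cardinality:
  R → 3
  γ[a; MIN(f)→e](R) → 2
  π[e](γ[a; MIN(f)→e](R)) → 2

|E| = 2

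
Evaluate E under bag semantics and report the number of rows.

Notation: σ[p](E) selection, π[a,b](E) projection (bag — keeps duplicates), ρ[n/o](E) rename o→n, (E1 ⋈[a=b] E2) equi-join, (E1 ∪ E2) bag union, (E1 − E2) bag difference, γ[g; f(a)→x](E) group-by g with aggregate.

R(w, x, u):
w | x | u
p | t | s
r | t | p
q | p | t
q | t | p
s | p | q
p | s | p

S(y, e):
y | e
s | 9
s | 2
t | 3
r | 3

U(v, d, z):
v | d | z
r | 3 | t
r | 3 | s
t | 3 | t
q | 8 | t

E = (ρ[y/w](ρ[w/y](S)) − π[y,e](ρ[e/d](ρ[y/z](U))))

Row counts bottom-up:
  S → 4
  ρ[w/y](S) → 4
  ρ[y/w](ρ[w/y](S)) → 4
  U → 4
  ρ[y/z](U) → 4
  ρ[e/d](ρ[y/z](U)) → 4
  π[y,e](ρ[e/d](ρ[y/z](U))) → 4
  (ρ[y/w](ρ[w/y](S)) − π[y,e](ρ[e/d](ρ[y/z](U)))) → 3

|E| = 3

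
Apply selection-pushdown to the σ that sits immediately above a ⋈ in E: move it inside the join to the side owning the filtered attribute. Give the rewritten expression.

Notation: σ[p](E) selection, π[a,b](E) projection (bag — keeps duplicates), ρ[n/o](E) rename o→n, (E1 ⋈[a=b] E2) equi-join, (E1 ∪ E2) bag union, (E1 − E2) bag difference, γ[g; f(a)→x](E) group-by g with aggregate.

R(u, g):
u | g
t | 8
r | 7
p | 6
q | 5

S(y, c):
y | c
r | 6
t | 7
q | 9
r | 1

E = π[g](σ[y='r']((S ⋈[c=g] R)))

σ filters on y, owned by the left side.
E' = π[g]((σ[y='r'](S) ⋈[c=g] R))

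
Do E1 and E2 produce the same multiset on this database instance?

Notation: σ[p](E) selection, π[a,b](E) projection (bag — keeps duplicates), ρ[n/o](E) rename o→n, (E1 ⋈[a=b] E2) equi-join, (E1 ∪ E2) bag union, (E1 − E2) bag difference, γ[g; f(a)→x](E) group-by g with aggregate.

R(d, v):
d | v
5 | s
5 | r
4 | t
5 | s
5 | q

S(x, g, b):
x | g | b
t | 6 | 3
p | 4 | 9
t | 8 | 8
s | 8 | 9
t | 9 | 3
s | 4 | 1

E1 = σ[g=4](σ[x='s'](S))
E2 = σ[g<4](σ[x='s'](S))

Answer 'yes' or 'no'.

E1 row counts bottom-up:
  S → 6
  σ[x='s'](S) → 2
  σ[g=4](σ[x='s'](S)) → 1
E2 row counts bottom-up:
  S → 6
  σ[x='s'](S) → 2
  σ[g<4](σ[x='s'](S)) → 0

E1 result:
x | g | b
s | 4 | 1
E2 result:
x | g | b
(0 rows)
Witness: ('s', 4, 1) appears 1× in E1 but 0× in E2.

no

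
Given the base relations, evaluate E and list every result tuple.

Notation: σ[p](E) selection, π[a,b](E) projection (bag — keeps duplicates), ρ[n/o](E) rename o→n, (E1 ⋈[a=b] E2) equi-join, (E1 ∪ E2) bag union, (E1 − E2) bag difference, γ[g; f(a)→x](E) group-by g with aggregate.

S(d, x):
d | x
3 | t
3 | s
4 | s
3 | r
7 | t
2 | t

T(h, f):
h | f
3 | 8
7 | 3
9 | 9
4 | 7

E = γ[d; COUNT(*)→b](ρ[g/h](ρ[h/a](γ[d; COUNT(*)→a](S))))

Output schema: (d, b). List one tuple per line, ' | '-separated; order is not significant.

Subexpression sizes:
  S → 6
  γ[d; COUNT(*)→a](S) → 4
  ρ[h/a](γ[d; COUNT(*)→a](S)) → 4
  ρ[g/h](ρ[h/a](γ[d; COUNT(*)→a](S))) → 4
  γ[d; COUNT(*)→b](ρ[g/h](ρ[h/a](γ[d; COUNT(*)→a](S)))) → 4

== RESULT ==
d | b
2 | 1
3 | 1
4 | 1
7 | 1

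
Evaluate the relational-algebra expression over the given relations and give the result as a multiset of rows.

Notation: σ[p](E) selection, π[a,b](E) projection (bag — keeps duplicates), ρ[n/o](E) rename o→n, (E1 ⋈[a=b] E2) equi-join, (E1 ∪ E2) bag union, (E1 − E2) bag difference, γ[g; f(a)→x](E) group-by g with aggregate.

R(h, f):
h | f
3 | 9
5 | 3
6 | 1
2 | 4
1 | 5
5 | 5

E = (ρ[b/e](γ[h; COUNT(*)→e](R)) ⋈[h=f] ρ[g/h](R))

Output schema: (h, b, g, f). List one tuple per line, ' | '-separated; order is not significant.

Row counts bottom-up:
  R → 6
  γ[h; COUNT(*)→e](R) → 5
  ρ[b/e](γ[h; COUNT(*)→e](R)) → 5
  R → 6
  ρ[g/h](R) → 6
  (ρ[b/e](γ[h; COUNT(*)→e](R)) ⋈[h=f] ρ[g/h](R)) → 4

== RESULT ==
h | b | g | f
1 | 1 | 6 | 1
3 | 1 | 5 | 3
5 | 2 | 1 | 5
5 | 2 | 5 | 5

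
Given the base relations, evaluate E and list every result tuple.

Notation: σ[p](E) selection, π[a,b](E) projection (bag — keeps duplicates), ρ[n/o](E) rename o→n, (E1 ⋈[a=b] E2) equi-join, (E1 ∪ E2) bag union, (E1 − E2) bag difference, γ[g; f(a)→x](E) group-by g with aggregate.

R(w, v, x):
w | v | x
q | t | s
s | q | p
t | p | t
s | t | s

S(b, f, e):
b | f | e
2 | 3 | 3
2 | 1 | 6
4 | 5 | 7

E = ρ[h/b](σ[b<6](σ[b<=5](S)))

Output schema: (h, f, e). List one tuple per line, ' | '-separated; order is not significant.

Subexpression sizes:
  S → 3
  σ[b<=5](S) → 3
  σ[b<6](σ[b<=5](S)) → 3
  ρ[h/b](σ[b<6](σ[b<=5](S))) → 3

== RESULT ==
h | f | e
2 | 1 | 6
2 | 3 | 3
4 | 5 | 7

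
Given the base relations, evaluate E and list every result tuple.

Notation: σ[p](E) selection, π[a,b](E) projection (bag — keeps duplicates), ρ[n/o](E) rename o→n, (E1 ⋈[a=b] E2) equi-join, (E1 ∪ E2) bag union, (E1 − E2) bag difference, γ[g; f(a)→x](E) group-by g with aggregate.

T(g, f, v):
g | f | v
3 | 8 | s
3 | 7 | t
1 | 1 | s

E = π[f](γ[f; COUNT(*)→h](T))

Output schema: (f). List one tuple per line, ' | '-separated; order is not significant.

Subexpression sizes:
  T → 3
  γ[f; COUNT(*)→h](T) → 3
  π[f](γ[f; COUNT(*)→h](T)) → 3

== RESULT ==
f
1
7
8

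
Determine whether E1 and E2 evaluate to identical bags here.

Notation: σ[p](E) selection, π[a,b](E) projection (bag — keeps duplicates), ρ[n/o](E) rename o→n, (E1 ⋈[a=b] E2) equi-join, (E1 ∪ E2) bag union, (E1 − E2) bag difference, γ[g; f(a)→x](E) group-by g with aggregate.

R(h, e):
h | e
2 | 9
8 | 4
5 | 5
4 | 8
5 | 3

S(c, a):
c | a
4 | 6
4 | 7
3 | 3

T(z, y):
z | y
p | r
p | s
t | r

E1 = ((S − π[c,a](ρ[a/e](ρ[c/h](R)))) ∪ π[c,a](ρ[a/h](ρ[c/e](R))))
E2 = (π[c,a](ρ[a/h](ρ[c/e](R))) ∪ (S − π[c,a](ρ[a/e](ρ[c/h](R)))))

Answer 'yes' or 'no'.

E1 per-node cardinality:
  S → 3
  R → 5
  ρ[c/h](R) → 5
  ρ[a/e](ρ[c/h](R)) → 5
  π[c,a](ρ[a/e](ρ[c/h](R))) → 5
  (S − π[c,a](ρ[a/e](ρ[c/h](R)))) → 3
  R → 5
  ρ[c/e](R) → 5
  ρ[a/h](ρ[c/e](R)) → 5
  π[c,a](ρ[a/h](ρ[c/e](R))) → 5
  ((S − π[c,a](ρ[a/e](ρ[c/h](R)))) ∪ π[c,a](ρ[a/h](ρ[c/e](R)))) → 8
E2 per-node cardinality:
  R → 5
  ρ[c/e](R) → 5
  ρ[a/h](ρ[c/e](R)) → 5
  π[c,a](ρ[a/h](ρ[c/e](R))) → 5
  S → 3
  R → 5
  ρ[c/h](R) → 5
  ρ[a/e](ρ[c/h](R)) → 5
  π[c,a](ρ[a/e](ρ[c/h](R))) → 5
  (S − π[c,a](ρ[a/e](ρ[c/h](R)))) → 3
  (π[c,a](ρ[a/h](ρ[c/e](R))) ∪ (S − π[c,a](ρ[a/e](ρ[c/h](R))))) → 8

E1 and E2 produce the same multiset:
c | a
3 | 3
3 | 5
4 | 6
4 | 7
4 | 8
5 | 5
8 | 4
9 | 2

yes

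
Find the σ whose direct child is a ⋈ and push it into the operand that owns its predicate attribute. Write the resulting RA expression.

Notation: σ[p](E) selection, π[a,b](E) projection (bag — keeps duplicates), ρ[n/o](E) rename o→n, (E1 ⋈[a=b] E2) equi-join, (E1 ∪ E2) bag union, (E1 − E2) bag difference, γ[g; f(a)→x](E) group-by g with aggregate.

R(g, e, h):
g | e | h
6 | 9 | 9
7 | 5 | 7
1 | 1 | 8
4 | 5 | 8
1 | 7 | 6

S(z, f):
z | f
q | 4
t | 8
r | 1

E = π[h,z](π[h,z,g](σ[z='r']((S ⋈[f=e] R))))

σ filters on z, owned by the left side.
E' = π[h,z](π[h,z,g]((σ[z='r'](S) ⋈[f=e] R)))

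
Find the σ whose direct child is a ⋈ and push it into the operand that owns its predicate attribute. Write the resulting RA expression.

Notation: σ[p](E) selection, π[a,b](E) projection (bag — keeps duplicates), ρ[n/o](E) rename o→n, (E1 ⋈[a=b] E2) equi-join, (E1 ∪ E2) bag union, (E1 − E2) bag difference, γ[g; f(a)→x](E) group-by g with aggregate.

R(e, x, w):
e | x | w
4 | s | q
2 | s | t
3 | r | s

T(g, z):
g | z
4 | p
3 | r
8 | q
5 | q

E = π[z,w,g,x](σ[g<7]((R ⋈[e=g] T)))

σ filters on g, owned by the right side.
E' = π[z,w,g,x]((R ⋈[e=g] σ[g<7](T)))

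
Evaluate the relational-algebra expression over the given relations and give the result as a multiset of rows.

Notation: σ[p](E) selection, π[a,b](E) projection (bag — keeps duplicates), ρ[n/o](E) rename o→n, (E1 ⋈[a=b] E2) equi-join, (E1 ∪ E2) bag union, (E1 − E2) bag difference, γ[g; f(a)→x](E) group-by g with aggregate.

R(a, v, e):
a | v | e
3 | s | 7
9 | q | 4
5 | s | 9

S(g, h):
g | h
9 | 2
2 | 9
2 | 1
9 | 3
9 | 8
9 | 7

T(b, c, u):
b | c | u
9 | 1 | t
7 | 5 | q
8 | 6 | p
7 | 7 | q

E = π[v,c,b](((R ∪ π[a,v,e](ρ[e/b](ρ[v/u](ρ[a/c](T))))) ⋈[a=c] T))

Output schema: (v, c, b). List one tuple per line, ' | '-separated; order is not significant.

Per-node cardinality:
  R → 3
  T → 4
  ρ[a/c](T) → 4
  ρ[v/u](ρ[a/c](T)) → 4
  ρ[e/b](ρ[v/u](ρ[a/c](T))) → 4
  π[a,v,e](ρ[e/b](ρ[v/u](ρ[a/c](T)))) → 4
  (R ∪ π[a,v,e](ρ[e/b](ρ[v/u](ρ[a/c](T))))) → 7
  T → 4
  ((R ∪ π[a,v,e](ρ[e/b](ρ[v/u](ρ[a/c](T))))) ⋈[a=c] T) → 5
  π[v,c,b](((R ∪ π[a,v,e](ρ[e/b](ρ[v/u](ρ[a/c](T))))) ⋈[a=c] T)) → 5

== RESULT ==
v | c | b
p | 6 | 8
q | 5 | 7
q | 7 | 7
s | 5 | 7
t | 1 | 9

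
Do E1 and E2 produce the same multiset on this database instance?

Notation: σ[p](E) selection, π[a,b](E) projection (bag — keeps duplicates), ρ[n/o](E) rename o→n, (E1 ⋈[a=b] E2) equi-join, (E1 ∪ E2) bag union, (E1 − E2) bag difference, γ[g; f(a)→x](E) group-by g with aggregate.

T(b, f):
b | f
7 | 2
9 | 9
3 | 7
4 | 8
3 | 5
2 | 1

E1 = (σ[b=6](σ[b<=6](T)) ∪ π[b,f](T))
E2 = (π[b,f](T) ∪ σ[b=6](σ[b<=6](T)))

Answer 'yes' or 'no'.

E1 row counts bottom-up:
  T → 6
  σ[b<=6](T) → 4
  σ[b=6](σ[b<=6](T)) → 0
  T → 6
  π[b,f](T) → 6
  (σ[b=6](σ[b<=6](T)) ∪ π[b,f](T)) → 6
E2 row counts bottom-up:
  T → 6
  π[b,f](T) → 6
  T → 6
  σ[b<=6](T) → 4
  σ[b=6](σ[b<=6](T)) → 0
  (π[b,f](T) ∪ σ[b=6](σ[b<=6](T))) → 6

E1 and E2 produce the same multiset:
b | f
2 | 1
3 | 5
3 | 7
4 | 8
7 | 2
9 | 9

yes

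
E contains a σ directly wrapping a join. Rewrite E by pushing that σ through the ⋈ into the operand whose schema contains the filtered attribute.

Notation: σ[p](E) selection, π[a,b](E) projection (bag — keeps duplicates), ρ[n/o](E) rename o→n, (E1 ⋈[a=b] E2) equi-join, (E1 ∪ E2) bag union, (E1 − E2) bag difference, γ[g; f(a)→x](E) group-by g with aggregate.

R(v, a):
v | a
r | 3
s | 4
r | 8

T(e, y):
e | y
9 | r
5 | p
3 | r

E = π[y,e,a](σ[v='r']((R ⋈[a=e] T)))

σ filters on v, owned by the left side.
E' = π[y,e,a]((σ[v='r'](R) ⋈[a=e] T))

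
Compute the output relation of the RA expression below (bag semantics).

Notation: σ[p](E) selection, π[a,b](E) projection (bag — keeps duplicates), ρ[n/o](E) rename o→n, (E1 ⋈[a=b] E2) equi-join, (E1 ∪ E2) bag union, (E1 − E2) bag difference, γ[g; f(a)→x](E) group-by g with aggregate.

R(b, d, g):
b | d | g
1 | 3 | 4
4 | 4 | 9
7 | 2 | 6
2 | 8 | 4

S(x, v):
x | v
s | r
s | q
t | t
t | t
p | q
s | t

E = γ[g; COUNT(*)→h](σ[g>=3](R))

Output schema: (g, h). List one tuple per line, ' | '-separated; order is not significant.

Stepwise |·|:
  R → 4
  σ[g>=3](R) → 4
  γ[g; COUNT(*)→h](σ[g>=3](R)) → 3

== RESULT ==
g | h
4 | 2
6 | 1
9 | 1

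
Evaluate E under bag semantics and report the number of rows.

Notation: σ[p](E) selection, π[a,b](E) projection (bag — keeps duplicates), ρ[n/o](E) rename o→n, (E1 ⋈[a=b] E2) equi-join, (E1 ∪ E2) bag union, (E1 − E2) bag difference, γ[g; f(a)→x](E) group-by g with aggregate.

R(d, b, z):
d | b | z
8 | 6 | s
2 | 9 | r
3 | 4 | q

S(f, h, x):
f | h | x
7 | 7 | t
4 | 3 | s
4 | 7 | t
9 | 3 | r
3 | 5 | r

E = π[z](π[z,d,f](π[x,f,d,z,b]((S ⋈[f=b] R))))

Stepwise |·|:
  S → 5
  R → 3
  (S ⋈[f=b] R) → 3
  π[x,f,d,z,b]((S ⋈[f=b] R)) → 3
  π[z,d,f](π[x,f,d,z,b]((S ⋈[f=b] R))) → 3
  π[z](π[z,d,f](π[x,f,d,z,b]((S ⋈[f=b] R)))) → 3

|E| = 3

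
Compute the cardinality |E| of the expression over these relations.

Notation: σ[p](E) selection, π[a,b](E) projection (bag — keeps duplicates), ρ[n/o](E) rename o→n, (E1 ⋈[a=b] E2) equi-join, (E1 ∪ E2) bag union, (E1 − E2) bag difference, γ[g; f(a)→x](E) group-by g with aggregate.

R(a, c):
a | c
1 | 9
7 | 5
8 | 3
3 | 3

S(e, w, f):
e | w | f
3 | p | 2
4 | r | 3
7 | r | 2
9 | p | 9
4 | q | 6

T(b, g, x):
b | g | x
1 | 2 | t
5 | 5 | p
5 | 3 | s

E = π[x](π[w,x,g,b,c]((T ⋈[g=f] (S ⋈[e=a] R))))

Subexpression sizes:
  T → 3
  S → 5
  R → 4
  (S ⋈[e=a] R) → 2
  (T ⋈[g=f] (S ⋈[e=a] R)) → 2
  π[w,x,g,b,c]((T ⋈[g=f] (S ⋈[e=a] R))) → 2
  π[x](π[w,x,g,b,c]((T ⋈[g=f] (S ⋈[e=a] R)))) → 2

|E| = 2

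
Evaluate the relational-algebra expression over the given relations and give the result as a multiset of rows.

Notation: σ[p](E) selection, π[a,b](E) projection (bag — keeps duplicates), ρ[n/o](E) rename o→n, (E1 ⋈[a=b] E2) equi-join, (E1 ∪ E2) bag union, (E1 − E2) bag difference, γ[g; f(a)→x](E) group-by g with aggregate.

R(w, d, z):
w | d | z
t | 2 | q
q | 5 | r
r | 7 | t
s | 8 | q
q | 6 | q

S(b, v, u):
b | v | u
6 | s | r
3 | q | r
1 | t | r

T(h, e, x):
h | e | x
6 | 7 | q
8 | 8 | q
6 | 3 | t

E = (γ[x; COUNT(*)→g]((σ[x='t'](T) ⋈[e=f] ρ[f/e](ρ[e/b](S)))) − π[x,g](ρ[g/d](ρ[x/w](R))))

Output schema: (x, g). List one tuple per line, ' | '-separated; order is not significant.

Subexpression sizes:
  T → 3
  σ[x='t'](T) → 1
  S → 3
  ρ[e/b](S) → 3
  ρ[f/e](ρ[e/b](S)) → 3
  (σ[x='t'](T) ⋈[e=f] ρ[f/e](ρ[e/b](S))) → 1
  γ[x; COUNT(*)→g]((σ[x='t'](T) ⋈[e=f] ρ[f/e](ρ[e/b](S)))) → 1
  R → 5
  ρ[x/w](R) → 5
  ρ[g/d](ρ[x/w](R)) → 5
  π[x,g](ρ[g/d](ρ[x/w](R))) → 5
  (γ[x; COUNT(*)→g]((σ[x='t'](T) ⋈[e=f] ρ[f/e](ρ[e/b](S)))) − π[x,g](ρ[g/d](ρ[x/w](R)))) → 1

== RESULT ==
x | g
t | 1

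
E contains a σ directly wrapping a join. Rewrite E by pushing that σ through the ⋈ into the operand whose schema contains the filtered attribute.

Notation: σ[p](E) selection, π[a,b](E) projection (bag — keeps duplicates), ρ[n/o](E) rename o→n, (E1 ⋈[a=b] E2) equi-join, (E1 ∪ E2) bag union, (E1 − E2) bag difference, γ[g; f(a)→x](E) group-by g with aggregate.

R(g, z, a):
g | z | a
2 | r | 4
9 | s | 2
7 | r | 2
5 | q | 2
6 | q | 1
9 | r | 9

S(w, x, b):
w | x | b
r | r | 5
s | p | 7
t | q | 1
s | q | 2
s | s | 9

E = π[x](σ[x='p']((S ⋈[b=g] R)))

σ filters on x, owned by the left side.
E' = π[x]((σ[x='p'](S) ⋈[b=g] R))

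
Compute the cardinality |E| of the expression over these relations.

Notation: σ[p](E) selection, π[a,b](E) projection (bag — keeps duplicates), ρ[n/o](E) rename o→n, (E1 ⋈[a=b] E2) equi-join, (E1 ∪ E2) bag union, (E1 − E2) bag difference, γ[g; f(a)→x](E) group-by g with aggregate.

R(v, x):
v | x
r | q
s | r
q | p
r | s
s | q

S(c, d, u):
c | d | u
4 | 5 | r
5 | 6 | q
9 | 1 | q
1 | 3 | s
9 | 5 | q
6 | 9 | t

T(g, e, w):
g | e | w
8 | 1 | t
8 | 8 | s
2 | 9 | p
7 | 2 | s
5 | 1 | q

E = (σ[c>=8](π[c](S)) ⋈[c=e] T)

Stepwise |·|:
  S → 6
  π[c](S) → 6
  σ[c>=8](π[c](S)) → 2
  T → 5
  (σ[c>=8](π[c](S)) ⋈[c=e] T) → 2

|E| = 2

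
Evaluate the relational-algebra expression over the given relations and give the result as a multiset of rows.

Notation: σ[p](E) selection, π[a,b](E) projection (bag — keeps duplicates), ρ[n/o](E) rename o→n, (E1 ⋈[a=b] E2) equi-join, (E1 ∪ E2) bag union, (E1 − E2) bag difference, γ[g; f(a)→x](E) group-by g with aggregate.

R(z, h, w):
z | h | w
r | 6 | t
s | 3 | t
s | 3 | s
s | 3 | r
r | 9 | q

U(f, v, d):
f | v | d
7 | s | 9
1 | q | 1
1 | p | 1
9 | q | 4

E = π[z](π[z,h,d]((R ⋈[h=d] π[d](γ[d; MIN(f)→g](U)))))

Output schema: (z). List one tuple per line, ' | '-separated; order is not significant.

Stepwise |·|:
  R → 5
  U → 4
  γ[d; MIN(f)→g](U) → 3
  π[d](γ[d; MIN(f)→g](U)) → 3
  (R ⋈[h=d] π[d](γ[d; MIN(f)→g](U))) → 1
  π[z,h,d]((R ⋈[h=d] π[d](γ[d; MIN(f)→g](U)))) → 1
  π[z](π[z,h,d]((R ⋈[h=d] π[d](γ[d; MIN(f)→g](U))))) → 1

== RESULT ==
z
r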